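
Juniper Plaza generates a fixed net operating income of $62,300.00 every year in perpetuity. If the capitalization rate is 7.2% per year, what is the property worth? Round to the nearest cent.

Level perpetuity: PV = C / r = $62,300.00 / 0.072 = $865,277.78

$865277.78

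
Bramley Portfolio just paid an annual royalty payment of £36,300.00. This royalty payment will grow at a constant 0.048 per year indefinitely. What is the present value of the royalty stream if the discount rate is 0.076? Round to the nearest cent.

£1358657.14

D₁ = D₀ × (1 + g) = £36,300.00 × 1.048 = £38,042.4000
Growing perpetuity: P = D₁ / (r − g) = £38,042.4000 / (0.076 − 0.048) = £1,358,657.14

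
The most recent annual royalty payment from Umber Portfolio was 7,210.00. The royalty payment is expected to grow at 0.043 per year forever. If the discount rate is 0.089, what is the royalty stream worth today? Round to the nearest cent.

163478.91

D₁ = D₀ × (1 + g) = 7,210.00 × 1.043 = 7,520.0300
Growing perpetuity: P = D₁ / (r − g) = 7,520.0300 / (0.089 − 0.043) = 163,478.91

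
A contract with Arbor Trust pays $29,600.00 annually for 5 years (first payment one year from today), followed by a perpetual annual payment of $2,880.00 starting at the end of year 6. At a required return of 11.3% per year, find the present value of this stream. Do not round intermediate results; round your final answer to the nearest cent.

$123500.34

PV of 5-year annuity: $29,600.00 × [1 − (1+0.113)^−5] / 0.113 = 108577.95209
Perpetuity value at year 5: $2,880.00 / 0.113 = 25486.72566
PV of perpetuity: 25486.72566 / (1+0.113)^5 = 14922.38438
Total PV = 108577.95209 + 14922.38438 = 123500.33647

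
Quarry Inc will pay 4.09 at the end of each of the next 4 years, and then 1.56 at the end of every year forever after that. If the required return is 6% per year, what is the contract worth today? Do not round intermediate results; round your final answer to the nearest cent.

PV of 4-year annuity: 4.09 × [1 − (1+0.06)^−4] / 0.06 = 14.17228
Perpetuity value at year 4: 1.56 / 0.06 = 26.00000
PV of perpetuity: 26.00000 / (1+0.06)^4 = 20.59444
Total PV = 14.17228 + 20.59444 = 34.76672

34.77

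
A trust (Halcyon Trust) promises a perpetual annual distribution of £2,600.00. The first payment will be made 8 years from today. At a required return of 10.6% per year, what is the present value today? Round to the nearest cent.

£12116.62

Value at end of year 7: C / r = £2,600.00 / 0.106 = £24,528.3019
Discount to today: PV = £24,528.3019 / (1 + 0.106)^7 = £24,528.3019 / 2.024351 = £12,116.62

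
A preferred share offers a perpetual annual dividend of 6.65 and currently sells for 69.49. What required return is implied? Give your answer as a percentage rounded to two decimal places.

P = C/r ⇒ r = C/P = 6.65/69.49 = 0.095697

9.57%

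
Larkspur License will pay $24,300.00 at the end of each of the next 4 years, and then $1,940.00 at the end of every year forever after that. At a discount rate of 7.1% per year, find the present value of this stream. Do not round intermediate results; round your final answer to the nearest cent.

$102891.32

PV of 4-year annuity: $24,300.00 × [1 − (1+0.071)^−4] / 0.071 = 82123.76035
Perpetuity value at year 4: $1,940.00 / 0.071 = 27323.94366
PV of perpetuity: 27323.94366 / (1+0.071)^4 = 20767.56115
Total PV = 82123.76035 + 20767.56115 = 102891.32150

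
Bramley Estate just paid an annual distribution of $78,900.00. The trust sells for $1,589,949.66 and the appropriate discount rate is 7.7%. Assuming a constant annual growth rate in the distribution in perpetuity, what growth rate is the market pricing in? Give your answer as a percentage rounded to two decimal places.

P = D₀(1+g)/(r−g) ⇒ P(r−g) = D₀(1+g) ⇒ g(P+D₀) = P·r − D₀
g = (P·r − D₀)/(P + D₀) = ($1,589,949.66×0.077 − $78,900.00) / ($1,589,949.66 + $78,900.00) = 0.026082

2.61%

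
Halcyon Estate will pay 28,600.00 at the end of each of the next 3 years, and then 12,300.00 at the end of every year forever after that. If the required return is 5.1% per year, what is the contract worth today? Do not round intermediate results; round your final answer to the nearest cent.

285482.37

PV of 3-year annuity: 28,600.00 × [1 − (1+0.051)^−3] / 0.051 = 77739.18263
Perpetuity value at year 3: 12,300.00 / 0.051 = 241176.47059
PV of perpetuity: 241176.47059 / (1+0.051)^3 = 207743.18575
Total PV = 77739.18263 + 207743.18575 = 285482.36838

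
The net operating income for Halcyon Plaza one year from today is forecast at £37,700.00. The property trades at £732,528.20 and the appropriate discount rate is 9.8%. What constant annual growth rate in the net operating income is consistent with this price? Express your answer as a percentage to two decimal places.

4.65%

P = D₁/(r−g) ⇒ g = r − D₁/P = 0.098 − £37,700.00/£732,528.20 = 0.046534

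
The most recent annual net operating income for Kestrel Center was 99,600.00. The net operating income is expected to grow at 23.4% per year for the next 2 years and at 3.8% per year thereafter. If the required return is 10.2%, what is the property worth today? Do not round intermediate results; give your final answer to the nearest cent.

2261974.07

D_1 = 122906.40000
D_2 = 151666.49760
Terminal value at year 2: TV = D_2×(1+g_2)/(r−g_2) = 157429.82451/0.064 = 2459841.00795
P_0 = D_1/(1+r)^1 + D_2/(1+r)^2 + TV/(1+r)^2
    = 111530.30853 + 124889.65583 + 2025554.10551 = 2261974.06987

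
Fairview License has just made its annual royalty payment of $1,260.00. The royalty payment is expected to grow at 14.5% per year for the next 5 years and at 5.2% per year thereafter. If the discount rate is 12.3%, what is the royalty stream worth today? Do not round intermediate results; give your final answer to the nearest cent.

D_1 = 1442.70000
D_2 = 1651.89150
D_3 = 1891.41577
D_4 = 2165.67105
D_5 = 2479.69336
Terminal value at year 5: TV = D_5×(1+g_2)/(r−g_2) = 2608.63741/0.071 = 36741.37199
P_0 = D_1/(1+r)^1 + D_2/(1+r)^2 + D_3/(1+r)^3 + D_4/(1+r)^4 + D_5/(1+r)^5 + TV/(1+r)^5
    = 1284.68388 + 1309.85133 + 1335.51182 + 1361.67501 + 1388.35074 + 20571.05609 = 27251.12887

$27251.13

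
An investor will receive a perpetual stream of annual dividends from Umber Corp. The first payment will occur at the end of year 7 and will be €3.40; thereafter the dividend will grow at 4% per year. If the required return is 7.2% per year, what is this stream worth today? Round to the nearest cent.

Value at end of year 6: C₁ / (r − g) = €3.40 / (0.072 − 0.04) = €106.2500
Discount to today: PV = €106.2500 / (1 + 0.072)^6 = €106.2500 / 1.517640 = €70.01

€70.01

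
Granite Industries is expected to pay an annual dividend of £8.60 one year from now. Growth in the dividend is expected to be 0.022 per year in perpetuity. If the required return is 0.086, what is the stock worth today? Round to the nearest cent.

Growing perpetuity: P = D₁ / (r − g) = £8.6000 / (0.086 − 0.022) = £134.38

£134.38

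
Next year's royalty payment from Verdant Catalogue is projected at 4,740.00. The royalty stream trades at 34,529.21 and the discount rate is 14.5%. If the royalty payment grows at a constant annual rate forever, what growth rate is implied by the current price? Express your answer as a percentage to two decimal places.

P = D₁/(r−g) ⇒ g = r − D₁/P = 0.145 − 4,740.00/34,529.21 = 0.007725

0.77%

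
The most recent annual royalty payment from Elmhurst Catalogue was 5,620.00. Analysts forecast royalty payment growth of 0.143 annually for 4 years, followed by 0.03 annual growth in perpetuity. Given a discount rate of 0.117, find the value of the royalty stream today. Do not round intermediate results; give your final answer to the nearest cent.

D_1 = 6423.66000
D_2 = 7342.24338
D_3 = 8392.18418
D_4 = 9592.26652
Terminal value at year 4: TV = D_4×(1+g_2)/(r−g_2) = 9880.03452/0.087 = 113563.61514
P_0 = D_1/(1+r)^1 + D_2/(1+r)^2 + D_3/(1+r)^3 + D_4/(1+r)^4 + TV/(1+r)^4
    = 5750.81468 + 5884.67429 + 6021.64970 + 6161.81343 + 72950.20502 = 96769.15712

96769.16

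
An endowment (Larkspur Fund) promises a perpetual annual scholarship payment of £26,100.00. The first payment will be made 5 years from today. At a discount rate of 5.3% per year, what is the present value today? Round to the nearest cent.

Value at end of year 4: C / r = £26,100.00 / 0.053 = £492,452.8302
Discount to today: PV = £492,452.8302 / (1 + 0.053)^4 = £492,452.8302 / 1.229457 = £400,544.85

£400544.85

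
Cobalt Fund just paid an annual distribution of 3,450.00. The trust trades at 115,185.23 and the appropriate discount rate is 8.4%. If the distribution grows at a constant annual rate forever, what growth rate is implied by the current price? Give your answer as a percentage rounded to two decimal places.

P = D₀(1+g)/(r−g) ⇒ P(r−g) = D₀(1+g) ⇒ g(P+D₀) = P·r − D₀
g = (P·r − D₀)/(P + D₀) = (115,185.23×0.084 − 3,450.00) / (115,185.23 + 3,450.00) = 0.052476

5.25%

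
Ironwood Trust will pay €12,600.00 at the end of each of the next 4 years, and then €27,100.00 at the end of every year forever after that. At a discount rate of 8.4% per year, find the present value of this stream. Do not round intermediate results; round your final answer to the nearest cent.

€275017.72

PV of 4-year annuity: €12,600.00 × [1 − (1+0.084)^−4] / 0.084 = 41363.90899
Perpetuity value at year 4: €27,100.00 / 0.084 = 322619.04762
PV of perpetuity: 322619.04762 / (1+0.084)^4 = 233653.81479
Total PV = 41363.90899 + 233653.81479 = 275017.72378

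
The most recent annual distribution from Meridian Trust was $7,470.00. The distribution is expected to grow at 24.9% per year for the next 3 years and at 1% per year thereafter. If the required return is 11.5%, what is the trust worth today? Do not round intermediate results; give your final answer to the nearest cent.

D_1 = 9330.03000
D_2 = 11653.20747
D_3 = 14554.85613
Terminal value at year 3: TV = D_3×(1+g_2)/(r−g_2) = 14700.40469/0.105 = 140003.85420
P_0 = D_1/(1+r)^1 + D_2/(1+r)^2 + D_3/(1+r)^3 + TV/(1+r)^3
    = 8367.73991 + 9373.36964 + 10499.85532 + 100998.60830 = 129239.57317

$129239.57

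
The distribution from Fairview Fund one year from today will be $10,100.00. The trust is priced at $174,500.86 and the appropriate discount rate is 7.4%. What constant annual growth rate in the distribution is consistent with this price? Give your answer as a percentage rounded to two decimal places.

1.61%

P = D₁/(r−g) ⇒ g = r − D₁/P = 0.074 − $10,100.00/$174,500.86 = 0.016121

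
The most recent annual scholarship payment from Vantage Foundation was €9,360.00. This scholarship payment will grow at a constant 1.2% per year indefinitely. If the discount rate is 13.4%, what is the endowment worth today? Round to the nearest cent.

€77641.97

D₁ = D₀ × (1 + g) = €9,360.00 × 1.012 = €9,472.3200
Growing perpetuity: P = D₁ / (r − g) = €9,472.3200 / (0.134 − 0.012) = €77,641.97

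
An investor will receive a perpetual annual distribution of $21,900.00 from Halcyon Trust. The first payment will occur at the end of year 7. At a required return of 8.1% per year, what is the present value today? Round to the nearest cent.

Value at end of year 6: C / r = $21,900.00 / 0.081 = $270,370.3704
Discount to today: PV = $270,370.3704 / (1 + 0.081)^6 = $270,370.3704 / 1.595711 = $169,435.70

$169435.70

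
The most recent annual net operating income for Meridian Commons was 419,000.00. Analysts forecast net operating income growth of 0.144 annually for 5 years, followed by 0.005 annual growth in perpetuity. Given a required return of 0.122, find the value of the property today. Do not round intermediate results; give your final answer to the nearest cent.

6187572.01

D_1 = 479336.00000
D_2 = 548360.38400
D_3 = 627324.27930
D_4 = 717658.97551
D_5 = 821001.86799
Terminal value at year 5: TV = D_5×(1+g_2)/(r−g_2) = 825106.87733/0.117 = 7052195.53272
P_0 = D_1/(1+r)^1 + D_2/(1+r)^2 + D_3/(1+r)^3 + D_4/(1+r)^4 + D_5/(1+r)^5 + TV/(1+r)^5
    = 427215.68627 + 435592.46444 + 444133.49315 + 452841.99302 + 461721.24778 + 3966067.12838 = 6187572.01304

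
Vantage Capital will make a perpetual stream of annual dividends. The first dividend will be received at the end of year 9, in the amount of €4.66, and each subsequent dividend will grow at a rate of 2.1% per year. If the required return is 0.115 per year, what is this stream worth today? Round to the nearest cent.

Value at end of year 8: C₁ / (r − g) = €4.66 / (0.115 − 0.021) = €49.5745
Discount to today: PV = €49.5745 / (1 + 0.115)^8 = €49.5745 / 2.388905 = €20.75

€20.75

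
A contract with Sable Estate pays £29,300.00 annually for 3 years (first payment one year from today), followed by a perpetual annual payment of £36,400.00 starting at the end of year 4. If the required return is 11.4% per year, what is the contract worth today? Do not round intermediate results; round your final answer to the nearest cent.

PV of 3-year annuity: £29,300.00 × [1 − (1+0.114)^−3] / 0.114 = 71105.64079
Perpetuity value at year 3: £36,400.00 / 0.114 = 319298.24561
PV of perpetuity: 319298.24561 / (1+0.114)^3 = 230962.22770
Total PV = 71105.64079 + 230962.22770 = 302067.86849

£302067.87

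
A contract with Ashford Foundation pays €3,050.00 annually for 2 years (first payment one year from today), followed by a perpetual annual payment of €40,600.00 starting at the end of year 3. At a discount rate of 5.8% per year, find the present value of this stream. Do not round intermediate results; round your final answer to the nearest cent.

PV of 2-year annuity: €3,050.00 × [1 − (1+0.058)^−2] / 0.058 = 5607.55929
Perpetuity value at year 2: €40,600.00 / 0.058 = 700000.00000
PV of perpetuity: 700000.00000 / (1+0.058)^2 = 625355.11237
Total PV = 5607.55929 + 625355.11237 = 630962.67166

€630962.67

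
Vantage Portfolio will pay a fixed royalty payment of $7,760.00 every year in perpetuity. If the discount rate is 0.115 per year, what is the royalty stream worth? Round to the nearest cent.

$67478.26

Level perpetuity: PV = C / r = $7,760.00 / 0.115 = $67,478.26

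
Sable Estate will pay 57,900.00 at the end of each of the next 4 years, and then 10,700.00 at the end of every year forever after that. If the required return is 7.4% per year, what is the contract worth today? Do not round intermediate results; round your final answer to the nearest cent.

PV of 4-year annuity: 57,900.00 × [1 − (1+0.074)^−4] / 0.074 = 194361.49294
Perpetuity value at year 4: 10,700.00 / 0.074 = 144594.59459
PV of perpetuity: 144594.59459 / (1+0.074)^4 = 108676.32215
Total PV = 194361.49294 + 108676.32215 = 303037.81509

303037.82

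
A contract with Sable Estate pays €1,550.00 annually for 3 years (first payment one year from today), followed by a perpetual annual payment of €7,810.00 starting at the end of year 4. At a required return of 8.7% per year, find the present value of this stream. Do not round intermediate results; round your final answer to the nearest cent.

PV of 3-year annuity: €1,550.00 × [1 − (1+0.087)^−3] / 0.087 = 3944.57959
Perpetuity value at year 3: €7,810.00 / 0.087 = 89770.11494
PV of perpetuity: 89770.11494 / (1+0.087)^3 = 69894.52359
Total PV = 3944.57959 + 69894.52359 = 73839.10318

€73839.10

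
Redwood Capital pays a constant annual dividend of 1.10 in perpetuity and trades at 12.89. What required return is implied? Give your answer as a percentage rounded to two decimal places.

P = C/r ⇒ r = C/P = 1.10/12.89 = 0.085337

8.53%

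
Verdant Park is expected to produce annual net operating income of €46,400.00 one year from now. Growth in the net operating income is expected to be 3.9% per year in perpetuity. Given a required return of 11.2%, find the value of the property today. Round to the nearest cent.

Growing perpetuity: P = D₁ / (r − g) = €46,400.0000 / (0.112 − 0.039) = €635,616.44

€635616.44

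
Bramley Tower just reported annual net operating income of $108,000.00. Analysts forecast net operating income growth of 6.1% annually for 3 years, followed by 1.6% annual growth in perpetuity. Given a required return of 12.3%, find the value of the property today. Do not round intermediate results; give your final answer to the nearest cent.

$1154372.55

D_1 = 114588.00000
D_2 = 121577.86800
D_3 = 128994.11795
Terminal value at year 3: TV = D_3×(1+g_2)/(r−g_2) = 131058.02384/0.107 = 1224841.34425
P_0 = D_1/(1+r)^1 + D_2/(1+r)^2 + D_3/(1+r)^3 + TV/(1+r)^3
    = 102037.39982 + 96403.99039 + 91081.59733 + 864849.55974 = 1154372.54729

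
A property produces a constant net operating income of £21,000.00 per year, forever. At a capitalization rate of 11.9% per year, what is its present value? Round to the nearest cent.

£176470.59

Level perpetuity: PV = C / r = £21,000.00 / 0.119 = £176,470.59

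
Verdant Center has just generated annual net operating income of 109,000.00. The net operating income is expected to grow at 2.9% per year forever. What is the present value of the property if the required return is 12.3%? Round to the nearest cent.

1193202.13

D₁ = D₀ × (1 + g) = 109,000.00 × 1.029 = 112,161.0000
Growing perpetuity: P = D₁ / (r − g) = 112,161.0000 / (0.123 − 0.029) = 1,193,202.13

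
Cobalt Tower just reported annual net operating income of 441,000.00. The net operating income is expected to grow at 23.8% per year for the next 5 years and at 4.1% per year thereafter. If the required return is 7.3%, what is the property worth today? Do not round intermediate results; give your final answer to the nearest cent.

D_1 = 545958.00000
D_2 = 675896.00400
D_3 = 836759.25295
D_4 = 1035907.95515
D_5 = 1282454.04848
Terminal value at year 5: TV = D_5×(1+g_2)/(r−g_2) = 1335034.66447/0.032 = 41719833.26466
P_0 = D_1/(1+r)^1 + D_2/(1+r)^2 + D_3/(1+r)^3 + D_4/(1+r)^4 + D_5/(1+r)^5 + TV/(1+r)^5
    = 508814.53868 + 587057.22170 + 677331.63137 + 781487.94002 + 901660.82921 + 29332153.85019 = 32788506.01116

32788506.01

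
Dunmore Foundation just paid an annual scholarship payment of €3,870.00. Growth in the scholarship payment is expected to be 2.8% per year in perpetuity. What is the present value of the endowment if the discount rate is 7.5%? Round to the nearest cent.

D₁ = D₀ × (1 + g) = €3,870.00 × 1.028 = €3,978.3600
Growing perpetuity: P = D₁ / (r − g) = €3,978.3600 / (0.075 − 0.028) = €84,645.96

€84645.96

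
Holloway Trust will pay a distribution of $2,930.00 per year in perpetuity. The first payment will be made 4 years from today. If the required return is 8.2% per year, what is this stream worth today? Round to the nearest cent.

$28207.98

Value at end of year 3: C / r = $2,930.00 / 0.082 = $35,731.7073
Discount to today: PV = $35,731.7073 / (1 + 0.082)^3 = $35,731.7073 / 1.266723 = $28,207.98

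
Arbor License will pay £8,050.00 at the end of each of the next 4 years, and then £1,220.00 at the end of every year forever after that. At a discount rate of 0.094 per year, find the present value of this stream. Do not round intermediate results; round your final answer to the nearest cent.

PV of 4-year annuity: £8,050.00 × [1 − (1+0.094)^−4] / 0.094 = 25852.40236
Perpetuity value at year 4: £1,220.00 / 0.094 = 12978.72340
PV of perpetuity: 12978.72340 / (1+0.094)^4 = 9060.71957
Total PV = 25852.40236 + 9060.71957 = 34913.12193

£34913.12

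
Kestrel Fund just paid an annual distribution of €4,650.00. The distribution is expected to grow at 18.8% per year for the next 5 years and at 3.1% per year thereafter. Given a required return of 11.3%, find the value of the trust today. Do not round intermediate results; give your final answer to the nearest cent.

D_1 = 5524.20000
D_2 = 6562.74960
D_3 = 7796.54652
D_4 = 9262.29727
D_5 = 11003.60916
Terminal value at year 5: TV = D_5×(1+g_2)/(r−g_2) = 11344.72104/0.082 = 138350.25661
P_0 = D_1/(1+r)^1 + D_2/(1+r)^2 + D_3/(1+r)^3 + D_4/(1+r)^4 + D_5/(1+r)^5 + TV/(1+r)^5
    = 4963.34232 + 5297.79935 + 5654.79391 + 6035.84472 + 6442.57280 + 81003.56772 = 109397.92081

€109397.92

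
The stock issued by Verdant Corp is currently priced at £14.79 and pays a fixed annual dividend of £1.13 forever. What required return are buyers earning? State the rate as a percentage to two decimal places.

7.64%

P = C/r ⇒ r = C/P = £1.13/£14.79 = 0.076403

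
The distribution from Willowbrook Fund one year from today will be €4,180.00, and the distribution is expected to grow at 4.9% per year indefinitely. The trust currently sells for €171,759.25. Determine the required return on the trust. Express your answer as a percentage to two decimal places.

7.33%

P = D₁/(r − g) ⇒ r = D₁/P + g = €4,180.0000/€171,759.25 + 0.049 = 0.024336 + 0.049 = 0.073336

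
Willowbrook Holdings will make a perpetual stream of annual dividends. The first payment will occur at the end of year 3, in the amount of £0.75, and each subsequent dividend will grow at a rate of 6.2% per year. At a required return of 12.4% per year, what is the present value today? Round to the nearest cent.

Value at end of year 2: C₁ / (r − g) = £0.75 / (0.124 − 0.062) = £12.0968
Discount to today: PV = £12.0968 / (1 + 0.124)^2 = £12.0968 / 1.263376 = £9.57

£9.57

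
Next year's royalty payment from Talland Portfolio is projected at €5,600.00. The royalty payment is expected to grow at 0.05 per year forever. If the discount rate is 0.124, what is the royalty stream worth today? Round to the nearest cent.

Growing perpetuity: P = D₁ / (r − g) = €5,600.0000 / (0.124 − 0.05) = €75,675.68

€75675.68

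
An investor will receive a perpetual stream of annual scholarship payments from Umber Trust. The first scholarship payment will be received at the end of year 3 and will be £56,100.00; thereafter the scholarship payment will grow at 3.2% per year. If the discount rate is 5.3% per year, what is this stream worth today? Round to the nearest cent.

Value at end of year 2: C₁ / (r − g) = £56,100.00 / (0.053 − 0.032) = £2,671,428.5714
Discount to today: PV = £2,671,428.5714 / (1 + 0.053)^2 = £2,671,428.5714 / 1.108809 = £2,409,277.50

£2409277.50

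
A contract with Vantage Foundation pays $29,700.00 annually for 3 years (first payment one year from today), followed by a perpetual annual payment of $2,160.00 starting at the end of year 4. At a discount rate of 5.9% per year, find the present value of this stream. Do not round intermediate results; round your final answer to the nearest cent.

$110361.33

PV of 3-year annuity: $29,700.00 × [1 − (1+0.059)^−3] / 0.059 = 79535.56572
Perpetuity value at year 3: $2,160.00 / 0.059 = 36610.16949
PV of perpetuity: 36610.16949 / (1+0.059)^3 = 30825.76471
Total PV = 79535.56572 + 30825.76471 = 110361.33043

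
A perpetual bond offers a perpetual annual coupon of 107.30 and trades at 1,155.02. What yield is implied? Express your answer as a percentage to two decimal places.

9.29%

P = C/r ⇒ r = C/P = 107.30/1,155.02 = 0.092899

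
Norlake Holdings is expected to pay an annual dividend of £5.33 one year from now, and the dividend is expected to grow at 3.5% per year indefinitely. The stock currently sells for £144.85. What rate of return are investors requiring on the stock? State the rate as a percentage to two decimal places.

7.18%

P = D₁/(r − g) ⇒ r = D₁/P + g = £5.3300/£144.85 + 0.035 = 0.036797 + 0.035 = 0.071797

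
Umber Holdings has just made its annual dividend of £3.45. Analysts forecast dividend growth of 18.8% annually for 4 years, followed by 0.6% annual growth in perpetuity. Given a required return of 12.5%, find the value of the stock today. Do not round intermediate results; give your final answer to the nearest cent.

£52.11

D_1 = 4.09860
D_2 = 4.86914
D_3 = 5.78453
D_4 = 6.87203
Terminal value at year 4: TV = D_4×(1+g_2)/(r−g_2) = 6.91326/0.119 = 58.09461
P_0 = D_1/(1+r)^1 + D_2/(1+r)^2 + D_3/(1+r)^3 + D_4/(1+r)^4 + TV/(1+r)^4
    = 3.64320 + 3.84722 + 4.06266 + 4.29017 + 36.26818 = 52.11144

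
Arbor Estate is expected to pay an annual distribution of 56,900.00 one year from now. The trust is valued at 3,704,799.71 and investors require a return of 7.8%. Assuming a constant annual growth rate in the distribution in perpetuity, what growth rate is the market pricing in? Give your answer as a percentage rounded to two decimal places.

P = D₁/(r−g) ⇒ g = r − D₁/P = 0.078 − 56,900.00/3,704,799.71 = 0.062642

6.26%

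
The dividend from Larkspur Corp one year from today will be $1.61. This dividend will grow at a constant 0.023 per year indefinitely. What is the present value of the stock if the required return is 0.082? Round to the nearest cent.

$27.29

Growing perpetuity: P = D₁ / (r − g) = $1.6100 / (0.082 − 0.023) = $27.29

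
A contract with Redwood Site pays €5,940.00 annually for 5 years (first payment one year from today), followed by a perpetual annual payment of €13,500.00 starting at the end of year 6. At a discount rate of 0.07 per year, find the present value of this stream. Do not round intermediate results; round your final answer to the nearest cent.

PV of 5-year annuity: €5,940.00 × [1 − (1+0.07)^−5] / 0.07 = 24355.17277
Perpetuity value at year 5: €13,500.00 / 0.07 = 192857.14286
PV of perpetuity: 192857.14286 / (1+0.07)^5 = 137504.47747
Total PV = 24355.17277 + 137504.47747 = 161859.65024

€161859.65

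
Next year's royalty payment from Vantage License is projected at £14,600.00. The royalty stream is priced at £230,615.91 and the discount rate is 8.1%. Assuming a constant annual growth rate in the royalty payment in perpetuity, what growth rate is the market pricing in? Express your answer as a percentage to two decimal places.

1.77%

P = D₁/(r−g) ⇒ g = r − D₁/P = 0.081 − £14,600.00/£230,615.91 = 0.017691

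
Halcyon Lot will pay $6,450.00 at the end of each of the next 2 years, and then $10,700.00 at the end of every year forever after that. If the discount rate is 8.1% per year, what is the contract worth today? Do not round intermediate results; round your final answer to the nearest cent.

$124530.27

PV of 2-year annuity: $6,450.00 × [1 − (1+0.081)^−2] / 0.081 = 11486.30666
Perpetuity value at year 2: $10,700.00 / 0.081 = 132098.76543
PV of perpetuity: 132098.76543 / (1+0.081)^2 = 113043.96213
Total PV = 11486.30666 + 113043.96213 = 124530.26879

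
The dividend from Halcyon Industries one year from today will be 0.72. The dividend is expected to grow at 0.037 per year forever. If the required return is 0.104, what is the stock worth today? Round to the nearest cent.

Growing perpetuity: P = D₁ / (r − g) = 0.7200 / (0.104 − 0.037) = 10.75

10.75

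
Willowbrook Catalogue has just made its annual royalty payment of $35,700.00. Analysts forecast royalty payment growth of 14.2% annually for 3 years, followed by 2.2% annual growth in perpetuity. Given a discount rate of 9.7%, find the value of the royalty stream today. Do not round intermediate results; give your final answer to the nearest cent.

D_1 = 40769.40000
D_2 = 46558.65480
D_3 = 53169.98378
Terminal value at year 3: TV = D_3×(1+g_2)/(r−g_2) = 54339.72342/0.075 = 724529.64566
P_0 = D_1/(1+r)^1 + D_2/(1+r)^2 + D_3/(1+r)^3 + TV/(1+r)^3
    = 37164.44850 + 38688.97008 + 40276.02902 + 548828.02213 = 664957.46973

$664957.47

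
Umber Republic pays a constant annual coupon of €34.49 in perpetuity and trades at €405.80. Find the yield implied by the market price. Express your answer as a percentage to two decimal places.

8.50%

P = C/r ⇒ r = C/P = €34.49/€405.80 = 0.084993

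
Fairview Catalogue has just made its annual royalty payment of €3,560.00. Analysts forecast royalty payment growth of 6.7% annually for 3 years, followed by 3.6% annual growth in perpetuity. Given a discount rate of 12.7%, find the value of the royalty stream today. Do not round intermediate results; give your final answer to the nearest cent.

D_1 = 3798.52000
D_2 = 4053.02084
D_3 = 4324.57324
Terminal value at year 3: TV = D_3×(1+g_2)/(r−g_2) = 4480.25787/0.091 = 49233.60300
P_0 = D_1/(1+r)^1 + D_2/(1+r)^2 + D_3/(1+r)^3 + TV/(1+r)^3
    = 3370.47028 + 3191.03086 + 3021.14457 + 34394.56896 = 43977.21467

€43977.21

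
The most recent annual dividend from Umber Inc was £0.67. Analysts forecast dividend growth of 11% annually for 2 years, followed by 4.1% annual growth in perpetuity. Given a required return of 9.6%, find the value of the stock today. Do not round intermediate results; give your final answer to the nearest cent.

D_1 = 0.74370
D_2 = 0.82551
Terminal value at year 2: TV = D_2×(1+g_2)/(r−g_2) = 0.85935/0.055 = 15.62460
P_0 = D_1/(1+r)^1 + D_2/(1+r)^2 + TV/(1+r)^2
    = 0.67856 + 0.68723 + 13.00732 = 14.37310

£14.37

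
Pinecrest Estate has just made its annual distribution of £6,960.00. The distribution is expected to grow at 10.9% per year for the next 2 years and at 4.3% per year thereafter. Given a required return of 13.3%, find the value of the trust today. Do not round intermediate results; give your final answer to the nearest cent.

£90758.55

D_1 = 7718.64000
D_2 = 8559.97176
Terminal value at year 2: TV = D_2×(1+g_2)/(r−g_2) = 8928.05055/0.09 = 99200.56162
P_0 = D_1/(1+r)^1 + D_2/(1+r)^2 + TV/(1+r)^2
    = 6812.56840 + 6668.25980 + 77277.72195 = 90758.55016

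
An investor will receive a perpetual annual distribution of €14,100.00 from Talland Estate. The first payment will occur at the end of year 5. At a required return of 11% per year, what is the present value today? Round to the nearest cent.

Value at end of year 4: C / r = €14,100.00 / 0.11 = €128,181.8182
Discount to today: PV = €128,181.8182 / (1 + 0.11)^4 = €128,181.8182 / 1.518070 = €84,437.33

€84437.33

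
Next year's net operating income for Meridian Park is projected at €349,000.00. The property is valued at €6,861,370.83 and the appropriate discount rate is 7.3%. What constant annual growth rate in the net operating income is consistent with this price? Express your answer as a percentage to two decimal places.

P = D₁/(r−g) ⇒ g = r − D₁/P = 0.073 − €349,000.00/€6,861,370.83 = 0.022136

2.21%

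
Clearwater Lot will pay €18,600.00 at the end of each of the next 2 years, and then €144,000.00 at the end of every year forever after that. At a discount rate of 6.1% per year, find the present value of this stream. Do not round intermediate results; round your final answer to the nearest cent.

PV of 2-year annuity: €18,600.00 × [1 − (1+0.061)^−2] / 0.061 = 34053.37557
Perpetuity value at year 2: €144,000.00 / 0.061 = 2360655.73770
PV of perpetuity: 2360655.73770 / (1+0.061)^2 = 2097016.70103
Total PV = 34053.37557 + 2097016.70103 = 2131070.07660

€2131070.08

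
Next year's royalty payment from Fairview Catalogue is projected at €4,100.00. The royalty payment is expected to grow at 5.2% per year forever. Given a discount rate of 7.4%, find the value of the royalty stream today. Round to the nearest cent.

€186363.64

Growing perpetuity: P = D₁ / (r − g) = €4,100.0000 / (0.074 − 0.052) = €186,363.64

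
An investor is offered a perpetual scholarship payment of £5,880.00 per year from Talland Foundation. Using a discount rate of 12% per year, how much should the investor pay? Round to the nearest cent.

Level perpetuity: PV = C / r = £5,880.00 / 0.12 = £49,000.00

£49000.00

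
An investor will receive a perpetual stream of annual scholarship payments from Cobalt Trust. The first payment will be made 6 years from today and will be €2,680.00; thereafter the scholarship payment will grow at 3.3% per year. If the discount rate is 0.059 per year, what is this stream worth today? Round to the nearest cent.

€77389.43

Value at end of year 5: C₁ / (r − g) = €2,680.00 / (0.059 − 0.033) = €103,076.9231
Discount to today: PV = €103,076.9231 / (1 + 0.059)^5 = €103,076.9231 / 1.331925 = €77,389.43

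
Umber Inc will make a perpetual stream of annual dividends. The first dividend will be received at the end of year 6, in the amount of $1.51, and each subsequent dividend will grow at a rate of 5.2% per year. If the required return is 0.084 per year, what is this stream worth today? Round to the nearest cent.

$31.53

Value at end of year 5: C₁ / (r − g) = $1.51 / (0.084 − 0.052) = $47.1875
Discount to today: PV = $47.1875 / (1 + 0.084)^5 = $47.1875 / 1.496740 = $31.53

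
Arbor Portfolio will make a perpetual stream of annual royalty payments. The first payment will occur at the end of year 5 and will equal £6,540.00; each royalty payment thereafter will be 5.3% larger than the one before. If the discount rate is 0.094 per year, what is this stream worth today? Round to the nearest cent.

£111358.82

Value at end of year 4: C₁ / (r − g) = £6,540.00 / (0.094 − 0.053) = £159,512.1951
Discount to today: PV = £159,512.1951 / (1 + 0.094)^4 = £159,512.1951 / 1.432416 = £111,358.82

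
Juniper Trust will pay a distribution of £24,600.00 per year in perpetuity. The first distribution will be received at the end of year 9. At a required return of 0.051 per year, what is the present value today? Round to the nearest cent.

£323998.65

Value at end of year 8: C / r = £24,600.00 / 0.051 = £482,352.9412
Discount to today: PV = £482,352.9412 / (1 + 0.051)^8 = £482,352.9412 / 1.488750 = £323,998.65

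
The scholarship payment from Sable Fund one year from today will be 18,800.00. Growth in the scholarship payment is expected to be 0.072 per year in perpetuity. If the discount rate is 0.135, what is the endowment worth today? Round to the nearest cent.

298412.70

Growing perpetuity: P = D₁ / (r − g) = 18,800.0000 / (0.135 − 0.072) = 298,412.70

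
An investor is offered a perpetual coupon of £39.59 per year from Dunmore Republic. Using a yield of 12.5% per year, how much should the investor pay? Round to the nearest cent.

Level perpetuity: PV = C / r = £39.59 / 0.125 = £316.72

£316.72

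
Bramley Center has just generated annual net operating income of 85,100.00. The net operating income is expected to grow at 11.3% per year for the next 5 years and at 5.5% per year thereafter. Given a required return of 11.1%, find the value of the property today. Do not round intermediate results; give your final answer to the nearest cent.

D_1 = 94716.30000
D_2 = 105419.24190
D_3 = 117331.61623
D_4 = 130590.08887
D_5 = 145346.76891
Terminal value at year 5: TV = D_5×(1+g_2)/(r−g_2) = 153340.84120/0.056 = 2738229.30717
P_0 = D_1/(1+r)^1 + D_2/(1+r)^2 + D_3/(1+r)^3 + D_4/(1+r)^4 + D_5/(1+r)^5 + TV/(1+r)^5
    = 85253.19532 + 85406.66642 + 85560.41379 + 85714.43794 + 85868.73936 + 1617705.71469 = 2045509.16752

2045509.17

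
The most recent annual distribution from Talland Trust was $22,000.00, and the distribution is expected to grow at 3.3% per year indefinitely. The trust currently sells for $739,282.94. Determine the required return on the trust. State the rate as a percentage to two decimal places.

6.37%

D₁ = $22,000.00 × 1.033 = $22,726.0000
P = D₁/(r − g) ⇒ r = D₁/P + g = $22,726.0000/$739,282.94 + 0.033 = 0.030741 + 0.033 = 0.063741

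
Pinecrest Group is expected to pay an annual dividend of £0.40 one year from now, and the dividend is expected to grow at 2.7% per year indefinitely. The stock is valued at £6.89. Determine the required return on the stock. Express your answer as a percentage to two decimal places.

8.51%

P = D₁/(r − g) ⇒ r = D₁/P + g = £0.4000/£6.89 + 0.027 = 0.058055 + 0.027 = 0.085055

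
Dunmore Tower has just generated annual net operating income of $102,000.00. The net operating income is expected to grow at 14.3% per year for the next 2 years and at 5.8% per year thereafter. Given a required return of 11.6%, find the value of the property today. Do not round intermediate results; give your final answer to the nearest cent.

$2163202.73

D_1 = 116586.00000
D_2 = 133257.79800
Terminal value at year 2: TV = D_2×(1+g_2)/(r−g_2) = 140986.75028/0.058 = 2430806.03938
P_0 = D_1/(1+r)^1 + D_2/(1+r)^2 + TV/(1+r)^2
    = 104467.74194 + 106995.18730 + 1951739.79601 = 2163202.72525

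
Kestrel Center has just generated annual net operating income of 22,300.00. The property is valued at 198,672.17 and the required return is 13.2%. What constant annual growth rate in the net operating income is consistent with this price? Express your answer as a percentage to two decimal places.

P = D₀(1+g)/(r−g) ⇒ P(r−g) = D₀(1+g) ⇒ g(P+D₀) = P·r − D₀
g = (P·r − D₀)/(P + D₀) = (198,672.17×0.132 − 22,300.00) / (198,672.17 + 22,300.00) = 0.017761

1.78%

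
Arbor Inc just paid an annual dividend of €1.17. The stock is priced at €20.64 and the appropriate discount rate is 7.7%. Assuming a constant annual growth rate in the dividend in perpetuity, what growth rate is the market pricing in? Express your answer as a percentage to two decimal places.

1.92%

P = D₀(1+g)/(r−g) ⇒ P(r−g) = D₀(1+g) ⇒ g(P+D₀) = P·r − D₀
g = (P·r − D₀)/(P + D₀) = (€20.64×0.077 − €1.17) / (€20.64 + €1.17) = 0.019224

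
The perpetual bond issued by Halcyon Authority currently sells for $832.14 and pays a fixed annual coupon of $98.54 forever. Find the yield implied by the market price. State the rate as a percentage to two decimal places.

P = C/r ⇒ r = C/P = $98.54/$832.14 = 0.118418

11.84%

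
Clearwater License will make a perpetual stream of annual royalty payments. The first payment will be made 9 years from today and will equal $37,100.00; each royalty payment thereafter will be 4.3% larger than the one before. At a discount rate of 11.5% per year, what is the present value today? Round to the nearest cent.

$215696.19

Value at end of year 8: C₁ / (r − g) = $37,100.00 / (0.115 − 0.043) = $515,277.7778
Discount to today: PV = $515,277.7778 / (1 + 0.115)^8 = $515,277.7778 / 2.388905 = $215,696.19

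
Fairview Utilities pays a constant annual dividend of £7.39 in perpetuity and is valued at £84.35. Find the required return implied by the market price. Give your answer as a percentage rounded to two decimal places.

8.76%

P = C/r ⇒ r = C/P = £7.39/£84.35 = 0.087611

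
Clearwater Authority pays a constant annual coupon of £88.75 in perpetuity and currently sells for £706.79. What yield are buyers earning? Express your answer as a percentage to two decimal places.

P = C/r ⇒ r = C/P = £88.75/£706.79 = 0.125568

12.56%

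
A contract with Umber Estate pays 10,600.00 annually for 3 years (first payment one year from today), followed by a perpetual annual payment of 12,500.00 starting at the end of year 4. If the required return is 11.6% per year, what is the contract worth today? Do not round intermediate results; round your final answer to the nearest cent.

103163.59

PV of 3-year annuity: 10,600.00 × [1 − (1+0.116)^−3] / 0.116 = 25635.43625
Perpetuity value at year 3: 12,500.00 / 0.116 = 107758.62069
PV of perpetuity: 107758.62069 / (1+0.116)^3 = 77528.15342
Total PV = 25635.43625 + 77528.15342 = 103163.58966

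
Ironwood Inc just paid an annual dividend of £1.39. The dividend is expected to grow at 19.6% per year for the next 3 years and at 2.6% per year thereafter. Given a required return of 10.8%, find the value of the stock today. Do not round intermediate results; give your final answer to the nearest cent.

D_1 = 1.66244
D_2 = 1.98828
D_3 = 2.37798
Terminal value at year 3: TV = D_3×(1+g_2)/(r−g_2) = 2.43981/0.082 = 29.75376
P_0 = D_1/(1+r)^1 + D_2/(1+r)^2 + D_3/(1+r)^3 + TV/(1+r)^3
    = 1.50040 + 1.61956 + 1.74819 + 21.87372 = 26.74187

£26.74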